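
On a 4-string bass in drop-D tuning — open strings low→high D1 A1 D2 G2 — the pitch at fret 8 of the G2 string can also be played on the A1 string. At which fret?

G2 at fret 8 is G2 + 8 semitones = D#3.
The open A1 string is 10 semitones below the open G2, so the same pitch on the A1 string lies at fret 8 + 10 = 18.

18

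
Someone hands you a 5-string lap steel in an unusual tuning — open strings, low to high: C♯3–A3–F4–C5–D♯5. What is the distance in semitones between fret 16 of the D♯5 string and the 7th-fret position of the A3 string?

27 semitones

D♯5 at fret 16 → G6 (MIDI 91); A3 at fret 7 → E4 (MIDI 64).
91 − 64 = 27, so the two pitches are 27 semitones apart, with G6 the higher.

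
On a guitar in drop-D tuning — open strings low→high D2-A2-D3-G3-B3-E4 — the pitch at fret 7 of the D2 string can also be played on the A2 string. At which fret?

D2 at fret 7 is D2 + 7 semitones = A2.
The open A2 string is 7 semitones above the open D2, so the same pitch on the A2 string lies at fret 7 − 7 = 0.

0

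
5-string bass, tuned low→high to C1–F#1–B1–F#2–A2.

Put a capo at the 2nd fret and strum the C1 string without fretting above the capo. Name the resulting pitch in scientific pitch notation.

The capo raises the open C1 by 2 semitones to D1; fretting 0 more gives C1 + 2 + 0 = C1 + 2 semitones = D1.

D1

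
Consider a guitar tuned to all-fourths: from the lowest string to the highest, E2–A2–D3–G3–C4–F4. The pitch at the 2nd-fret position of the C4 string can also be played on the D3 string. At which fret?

12

Fret 2 on C4 is MIDI 60 + 2 = 62 (D4). On the D3 string (open MIDI 50), that pitch is 62 − 50 = fret 12.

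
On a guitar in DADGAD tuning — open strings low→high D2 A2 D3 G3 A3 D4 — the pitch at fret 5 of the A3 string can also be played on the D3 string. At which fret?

12

Fret 5 on A3 is MIDI 57 + 5 = 62 (D4). On the D3 string (open MIDI 50), that pitch is 62 − 50 = fret 12.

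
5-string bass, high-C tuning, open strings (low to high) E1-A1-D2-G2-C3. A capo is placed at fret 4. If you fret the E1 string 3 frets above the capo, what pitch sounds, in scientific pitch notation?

The capo raises the open E1 by 4 semitones to G#1; fretting 3 more gives E1 + 4 + 3 = E1 + 7 semitones = B1.

B1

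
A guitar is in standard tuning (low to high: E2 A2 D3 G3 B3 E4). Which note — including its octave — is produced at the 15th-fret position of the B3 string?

D5

The open B3 string plus 15 semitones: B–C–C#–D–…–C–C#–D.
The walk passes from B into C 2 times, so the octave number goes from 3 to 5.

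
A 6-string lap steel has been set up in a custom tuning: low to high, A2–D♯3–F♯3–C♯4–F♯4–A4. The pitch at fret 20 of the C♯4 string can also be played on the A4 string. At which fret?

C♯4 at fret 20 is C♯4 + 20 semitones = A5.
The open A4 string is 8 semitones above the open C♯4, so the same pitch on the A4 string lies at fret 20 − 8 = 12.

12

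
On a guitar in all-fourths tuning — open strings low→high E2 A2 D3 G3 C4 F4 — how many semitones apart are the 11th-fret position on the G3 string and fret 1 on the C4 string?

G3 at fret 11 → F#4 (MIDI 66); C4 at fret 1 → C#4 (MIDI 61).
66 − 61 = 5, so the two pitches are 5 semitones apart, with F#4 the higher.

5 semitones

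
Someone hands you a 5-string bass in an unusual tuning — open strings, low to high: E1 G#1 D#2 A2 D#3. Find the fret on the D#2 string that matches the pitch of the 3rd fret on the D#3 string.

Fret 3 on D#3 is MIDI 51 + 3 = 54 (F#3). On the D#2 string (open MIDI 39), that pitch is 54 − 39 = fret 15.

15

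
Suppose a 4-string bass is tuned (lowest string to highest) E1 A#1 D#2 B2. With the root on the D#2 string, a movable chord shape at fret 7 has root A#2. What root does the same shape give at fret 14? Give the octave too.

Moving from fret 7 to fret 14 shifts the root by 7 semitones.
A#2 up 7 semitones is F3.

F3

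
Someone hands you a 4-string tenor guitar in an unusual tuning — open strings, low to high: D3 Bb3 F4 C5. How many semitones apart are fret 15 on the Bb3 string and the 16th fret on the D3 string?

7 semitones

Bb3 at fret 15 → Db5 (MIDI 73); D3 at fret 16 → Gb4 (MIDI 66).
73 − 66 = 7, so the two pitches are 7 semitones apart, with Db5 the higher.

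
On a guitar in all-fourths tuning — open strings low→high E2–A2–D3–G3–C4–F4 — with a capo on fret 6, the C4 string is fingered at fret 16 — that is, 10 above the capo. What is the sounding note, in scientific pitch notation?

The capo raises the open C4 by 6 semitones to F#4; fretting 10 more gives C4 + 6 + 10 = C4 + 16 semitones = E5.

E5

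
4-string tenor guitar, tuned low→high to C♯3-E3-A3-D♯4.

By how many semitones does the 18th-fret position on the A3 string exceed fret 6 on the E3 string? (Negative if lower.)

17 semitones

A3 at fret 18 → D♯5 (MIDI 75); E3 at fret 6 → A♯3 (MIDI 58).
75 − 58 = 17, so the two pitches are 17 semitones apart.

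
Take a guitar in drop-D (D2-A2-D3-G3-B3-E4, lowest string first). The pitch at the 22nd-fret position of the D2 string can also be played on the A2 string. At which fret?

D2 at fret 22 is D2 + 22 semitones = C4.
The open A2 string is 7 semitones above the open D2, so the same pitch on the A2 string lies at fret 22 − 7 = 15.

15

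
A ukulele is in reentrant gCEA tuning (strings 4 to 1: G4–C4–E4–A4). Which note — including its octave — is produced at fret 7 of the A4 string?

A4 is MIDI 69. Adding 7 gives 76, which is E5.

E5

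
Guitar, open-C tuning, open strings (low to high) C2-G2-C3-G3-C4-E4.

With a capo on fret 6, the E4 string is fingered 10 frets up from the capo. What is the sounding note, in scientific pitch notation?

G#5

The capo raises the open E4 by 6 semitones to A#4; fretting 10 more gives E4 + 6 + 10 = E4 + 16 semitones = G#5.
(Also written Ab.)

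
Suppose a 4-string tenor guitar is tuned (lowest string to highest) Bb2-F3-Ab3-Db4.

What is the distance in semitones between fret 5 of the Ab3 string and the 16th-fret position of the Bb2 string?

1 semitone

Ab3 at fret 5 → Db4 (MIDI 61); Bb2 at fret 16 → D4 (MIDI 62).
61 − 62 = -1, so the two pitches are 1 semitone apart, with D4 the higher.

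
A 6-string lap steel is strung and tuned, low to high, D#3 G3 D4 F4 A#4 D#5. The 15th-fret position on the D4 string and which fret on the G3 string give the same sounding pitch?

22

Fret 15 on D4 is MIDI 62 + 15 = 77 (F5). On the G3 string (open MIDI 55), that pitch is 77 − 55 = fret 22.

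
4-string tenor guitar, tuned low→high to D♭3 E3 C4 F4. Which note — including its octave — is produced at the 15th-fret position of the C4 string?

E♭5

C4 is MIDI 60. Adding 15 gives 75, which is E♭5.
(Equivalently spelled D♯5.)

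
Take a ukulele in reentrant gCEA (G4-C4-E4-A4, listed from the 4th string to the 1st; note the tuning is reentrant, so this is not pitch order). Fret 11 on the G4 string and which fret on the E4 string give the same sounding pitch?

G4 at fret 11 is G4 + 11 semitones = F#5.
The open E4 string is 3 semitones below the open G4, so the same pitch on the E4 string lies at fret 11 + 3 = 14.

14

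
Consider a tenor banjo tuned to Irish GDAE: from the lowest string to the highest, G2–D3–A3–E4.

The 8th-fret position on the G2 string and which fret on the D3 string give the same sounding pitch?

Fret 8 on G2 is MIDI 43 + 8 = 51 (D#3). On the D3 string (open MIDI 50), that pitch is 51 − 50 = fret 1.

1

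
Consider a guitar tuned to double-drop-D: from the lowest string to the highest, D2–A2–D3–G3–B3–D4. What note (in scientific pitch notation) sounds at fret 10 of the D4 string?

D4 is MIDI 62. Adding 10 gives 72, which is C5.

C5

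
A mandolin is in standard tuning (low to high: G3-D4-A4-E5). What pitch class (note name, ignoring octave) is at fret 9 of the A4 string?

Each fret is one semitone, so A4 + 9 = F#.
(Equivalently spelled Gb.)

F#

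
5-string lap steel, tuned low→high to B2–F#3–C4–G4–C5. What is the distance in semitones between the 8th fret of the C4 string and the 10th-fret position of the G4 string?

9 semitones

C4 at fret 8 → G#4 (MIDI 68); G4 at fret 10 → F5 (MIDI 77).
68 − 77 = -9, so the two pitches are 9 semitones apart, with F5 the higher.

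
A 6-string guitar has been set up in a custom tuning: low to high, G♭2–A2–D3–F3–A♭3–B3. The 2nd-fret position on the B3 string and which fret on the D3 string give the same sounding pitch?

11

B3 at fret 2 is B3 + 2 semitones = D♭4.
The open D3 string is 9 semitones below the open B3, so the same pitch on the D3 string lies at fret 2 + 9 = 11.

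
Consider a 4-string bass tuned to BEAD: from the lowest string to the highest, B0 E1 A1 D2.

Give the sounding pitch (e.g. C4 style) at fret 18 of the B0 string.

Each fret is one semitone, so B0 + 18 = F2.

F2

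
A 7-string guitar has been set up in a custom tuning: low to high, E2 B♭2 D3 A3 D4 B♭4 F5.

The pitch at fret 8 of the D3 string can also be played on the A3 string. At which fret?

Fret 8 on D3 is MIDI 50 + 8 = 58 (B♭3). On the A3 string (open MIDI 57), that pitch is 58 − 57 = fret 1.

1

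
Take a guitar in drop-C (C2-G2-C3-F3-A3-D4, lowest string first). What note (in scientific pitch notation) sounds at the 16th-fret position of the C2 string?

E3

Each fret is one semitone, so C2 + 16 = E3.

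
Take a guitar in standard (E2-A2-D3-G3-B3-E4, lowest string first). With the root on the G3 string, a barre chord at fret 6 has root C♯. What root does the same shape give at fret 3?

Moving from fret 6 to fret 3 shifts the root by -3 semitones.
C♯ down 3 semitones is A♯.

A♯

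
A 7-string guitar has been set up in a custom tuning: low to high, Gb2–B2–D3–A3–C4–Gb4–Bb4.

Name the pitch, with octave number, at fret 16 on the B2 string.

B2 is MIDI 47. Adding 16 gives 63, which is Eb4.

Eb4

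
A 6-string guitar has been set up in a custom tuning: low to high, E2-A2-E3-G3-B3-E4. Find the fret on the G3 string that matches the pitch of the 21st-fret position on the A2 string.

11

A2 at fret 21 is A2 + 21 semitones = G♭4.
The open G3 string is 10 semitones above the open A2, so the same pitch on the G3 string lies at fret 21 − 10 = 11.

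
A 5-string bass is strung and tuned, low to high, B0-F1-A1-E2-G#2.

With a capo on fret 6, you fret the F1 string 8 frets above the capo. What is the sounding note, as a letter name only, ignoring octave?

The capo raises the open F1 by 6 semitones to B1; fretting 8 more gives F1 + 6 + 8 = F1 + 14 semitones, landing on G.

G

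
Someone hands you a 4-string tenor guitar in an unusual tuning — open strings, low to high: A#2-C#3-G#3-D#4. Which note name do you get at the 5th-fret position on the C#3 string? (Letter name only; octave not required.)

F#

C#3 is MIDI 49. Adding 5 gives 54; 54 mod 12 = 6, i.e. F#.
(Equivalently spelled Gb.)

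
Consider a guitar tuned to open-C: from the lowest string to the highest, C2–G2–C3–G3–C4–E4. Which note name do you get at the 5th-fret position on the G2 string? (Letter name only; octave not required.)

C

The open G2 string plus 5 semitones: G–G#–A–A#–B–C.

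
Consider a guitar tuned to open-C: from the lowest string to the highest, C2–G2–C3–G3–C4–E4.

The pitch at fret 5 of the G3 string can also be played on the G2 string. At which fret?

17

G3 at fret 5 is G3 + 5 semitones = C4.
The open G2 string is 12 semitones below the open G3, so the same pitch on the G2 string lies at fret 5 + 12 = 17.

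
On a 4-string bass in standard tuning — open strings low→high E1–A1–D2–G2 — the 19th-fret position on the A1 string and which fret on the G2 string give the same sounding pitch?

Fret 19 on A1 is MIDI 33 + 19 = 52 (E3). On the G2 string (open MIDI 43), that pitch is 52 − 43 = fret 9.

9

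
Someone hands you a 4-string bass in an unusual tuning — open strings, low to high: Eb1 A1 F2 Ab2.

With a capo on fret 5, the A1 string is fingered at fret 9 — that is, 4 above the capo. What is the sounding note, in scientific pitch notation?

The capo raises the open A1 by 5 semitones to D2; fretting 4 more gives A1 + 5 + 4 = A1 + 9 semitones = Gb2.

Gb2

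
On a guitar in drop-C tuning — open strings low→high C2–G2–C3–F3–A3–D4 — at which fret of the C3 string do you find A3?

9

A3 is 9 semitones above the open C3 (C–C#–D–D#–E–F–F#–G–G#–A), so it sits at fret 9.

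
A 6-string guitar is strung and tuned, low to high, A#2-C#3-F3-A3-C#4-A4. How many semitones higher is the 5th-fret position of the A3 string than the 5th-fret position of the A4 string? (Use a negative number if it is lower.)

A3 at fret 5 → D4 (MIDI 62); A4 at fret 5 → D5 (MIDI 74).
62 − 74 = -12, so the two pitches are 12 semitones apart.

-12 semitones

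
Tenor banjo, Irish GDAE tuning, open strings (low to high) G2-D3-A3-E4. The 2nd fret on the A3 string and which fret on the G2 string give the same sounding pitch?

A3 at fret 2 is A3 + 2 semitones = B3.
The open G2 string is 14 semitones below the open A3, so the same pitch on the G2 string lies at fret 2 + 14 = 16.

16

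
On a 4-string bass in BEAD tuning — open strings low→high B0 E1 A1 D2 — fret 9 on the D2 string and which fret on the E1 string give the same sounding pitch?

19

Fret 9 on D2 is MIDI 38 + 9 = 47 (B2). On the E1 string (open MIDI 28), that pitch is 47 − 28 = fret 19.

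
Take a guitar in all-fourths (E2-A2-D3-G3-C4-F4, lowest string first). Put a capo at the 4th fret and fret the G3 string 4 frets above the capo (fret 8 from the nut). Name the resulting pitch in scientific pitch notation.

The capo raises the open G3 by 4 semitones to B3; fretting 4 more gives G3 + 4 + 4 = G3 + 8 semitones = D#4.

D#4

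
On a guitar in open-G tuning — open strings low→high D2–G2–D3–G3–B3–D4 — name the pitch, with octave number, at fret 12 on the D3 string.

The open D3 string plus 12 semitones: D–D#–E–F–…–C–C#–D.
The walk passes from B into C once, so the octave number goes from 3 to 4.

D4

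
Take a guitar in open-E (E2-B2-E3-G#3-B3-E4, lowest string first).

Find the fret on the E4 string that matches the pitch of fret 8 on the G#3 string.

G#3 at fret 8 is G#3 + 8 semitones = E4.
The open E4 string is 8 semitones above the open G#3, so the same pitch on the E4 string lies at fret 8 − 8 = 0.

0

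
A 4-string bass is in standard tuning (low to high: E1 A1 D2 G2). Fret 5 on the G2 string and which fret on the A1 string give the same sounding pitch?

G2 at fret 5 is G2 + 5 semitones = C3.
The open A1 string is 10 semitones below the open G2, so the same pitch on the A1 string lies at fret 5 + 10 = 15.

15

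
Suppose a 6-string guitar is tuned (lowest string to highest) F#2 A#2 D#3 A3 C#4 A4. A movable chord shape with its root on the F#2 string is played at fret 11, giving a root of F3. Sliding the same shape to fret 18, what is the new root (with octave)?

C4

Moving from fret 11 to fret 18 shifts the root by 7 semitones.
F3 up 7 semitones is C4.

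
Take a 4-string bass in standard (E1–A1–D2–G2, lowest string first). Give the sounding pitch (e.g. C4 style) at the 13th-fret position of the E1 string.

The open E1 string plus 13 semitones: E–F–F#–G–…–D#–E–F.
The walk passes from B into C once, so the octave number goes from 1 to 2.

F2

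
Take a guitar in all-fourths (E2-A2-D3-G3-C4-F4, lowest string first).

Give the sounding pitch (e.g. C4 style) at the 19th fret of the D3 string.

D3 is MIDI 50. Adding 19 gives 69, which is A4.

A4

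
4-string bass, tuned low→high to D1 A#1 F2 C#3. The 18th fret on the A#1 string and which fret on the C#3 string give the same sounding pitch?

3

Fret 18 on A#1 is MIDI 34 + 18 = 52 (E3). On the C#3 string (open MIDI 49), that pitch is 52 − 49 = fret 3.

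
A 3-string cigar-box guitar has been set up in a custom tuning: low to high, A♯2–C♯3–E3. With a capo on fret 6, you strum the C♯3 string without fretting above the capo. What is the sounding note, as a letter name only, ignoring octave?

G

The capo raises the open C♯3 by 6 semitones to G3; fretting 0 more gives C♯3 + 6 + 0 = C♯3 + 6 semitones, landing on G.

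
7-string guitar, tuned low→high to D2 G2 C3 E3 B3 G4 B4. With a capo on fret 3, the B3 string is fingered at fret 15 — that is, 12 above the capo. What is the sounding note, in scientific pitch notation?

The capo raises the open B3 by 3 semitones to D4; fretting 12 more gives B3 + 3 + 12 = B3 + 15 semitones = D5.

D5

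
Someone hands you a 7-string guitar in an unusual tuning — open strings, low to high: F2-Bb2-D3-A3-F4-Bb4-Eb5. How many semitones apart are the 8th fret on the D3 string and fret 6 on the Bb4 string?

18 semitones

D3 at fret 8 → Bb3 (MIDI 58); Bb4 at fret 6 → E5 (MIDI 76).
58 − 76 = -18, so the two pitches are 18 semitones apart, with E5 the higher.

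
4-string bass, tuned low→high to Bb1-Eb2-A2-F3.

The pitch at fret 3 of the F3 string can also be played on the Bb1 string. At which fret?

22

Fret 3 on F3 is MIDI 53 + 3 = 56 (Ab3). On the Bb1 string (open MIDI 34), that pitch is 56 − 34 = fret 22.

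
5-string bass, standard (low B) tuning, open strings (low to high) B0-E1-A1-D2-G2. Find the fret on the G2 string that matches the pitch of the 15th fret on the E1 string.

0

E1 at fret 15 is E1 + 15 semitones = G2.
The open G2 string is 15 semitones above the open E1, so the same pitch on the G2 string lies at fret 15 − 15 = 0.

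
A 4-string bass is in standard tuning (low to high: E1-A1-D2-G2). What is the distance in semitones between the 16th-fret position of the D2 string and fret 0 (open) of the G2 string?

D2 at fret 16 → F#3 (MIDI 54); G2 at fret 0 → G2 (MIDI 43).
54 − 43 = 11, so the two pitches are 11 semitones apart, with F#3 the higher.

11 semitones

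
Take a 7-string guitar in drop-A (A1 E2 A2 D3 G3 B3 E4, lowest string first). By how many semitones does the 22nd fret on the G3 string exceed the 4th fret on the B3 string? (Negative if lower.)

14 semitones

G3 at fret 22 → F5 (MIDI 77); B3 at fret 4 → D♯4 (MIDI 63).
77 − 63 = 14, so the two pitches are 14 semitones apart.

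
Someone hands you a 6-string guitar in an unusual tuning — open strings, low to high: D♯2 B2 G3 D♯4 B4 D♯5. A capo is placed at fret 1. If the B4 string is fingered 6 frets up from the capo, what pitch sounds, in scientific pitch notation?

F♯5

The capo raises the open B4 by 1 semitone to C5; fretting 6 more gives B4 + 1 + 6 = B4 + 7 semitones = F♯5.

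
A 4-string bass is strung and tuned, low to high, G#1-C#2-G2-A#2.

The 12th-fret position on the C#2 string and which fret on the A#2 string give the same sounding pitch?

3

C#2 at fret 12 is C#2 + 12 semitones = C#3.
The open A#2 string is 9 semitones above the open C#2, so the same pitch on the A#2 string lies at fret 12 − 9 = 3.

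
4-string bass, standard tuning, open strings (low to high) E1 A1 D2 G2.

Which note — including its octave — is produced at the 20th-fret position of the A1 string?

F3

The open A1 string plus 20 semitones: A–A#–B–C–…–D#–E–F.
The walk passes from B into C 2 times, so the octave number goes from 1 to 3.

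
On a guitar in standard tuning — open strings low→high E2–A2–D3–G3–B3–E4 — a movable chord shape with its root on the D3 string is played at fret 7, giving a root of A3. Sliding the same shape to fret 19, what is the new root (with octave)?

A4

Moving from fret 7 to fret 19 shifts the root by 12 semitones.
A3 up 12 semitones is A4.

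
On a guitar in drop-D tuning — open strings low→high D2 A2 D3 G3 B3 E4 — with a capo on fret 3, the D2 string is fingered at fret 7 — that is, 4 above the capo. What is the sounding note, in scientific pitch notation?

A2

The capo raises the open D2 by 3 semitones to F2; fretting 4 more gives D2 + 3 + 4 = D2 + 7 semitones = A2.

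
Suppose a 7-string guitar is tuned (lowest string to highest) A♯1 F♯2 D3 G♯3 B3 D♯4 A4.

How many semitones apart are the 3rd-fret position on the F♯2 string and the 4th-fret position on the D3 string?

9 semitones

F♯2 at fret 3 → A2 (MIDI 45); D3 at fret 4 → F♯3 (MIDI 54).
45 − 54 = -9, so the two pitches are 9 semitones apart, with F♯3 the higher.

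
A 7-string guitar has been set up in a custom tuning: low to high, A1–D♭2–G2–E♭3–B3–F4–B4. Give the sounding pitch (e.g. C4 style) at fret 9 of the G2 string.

E3

G2 is MIDI 43. Adding 9 gives 52, which is E3.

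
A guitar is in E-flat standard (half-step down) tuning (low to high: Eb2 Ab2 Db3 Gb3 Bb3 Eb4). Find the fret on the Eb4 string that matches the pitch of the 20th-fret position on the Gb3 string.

11

Gb3 at fret 20 is Gb3 + 20 semitones = D5.
The open Eb4 string is 9 semitones above the open Gb3, so the same pitch on the Eb4 string lies at fret 20 − 9 = 11.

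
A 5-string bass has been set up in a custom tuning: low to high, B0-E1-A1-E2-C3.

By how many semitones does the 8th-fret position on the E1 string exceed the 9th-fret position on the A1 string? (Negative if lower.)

E1 at fret 8 → C2 (MIDI 36); A1 at fret 9 → Gb2 (MIDI 42).
36 − 42 = -6, so the two pitches are 6 semitones apart.

-6 semitones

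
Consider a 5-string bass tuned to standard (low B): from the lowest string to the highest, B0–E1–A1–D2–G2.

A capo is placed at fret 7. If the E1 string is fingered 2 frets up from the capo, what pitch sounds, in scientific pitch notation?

The capo raises the open E1 by 7 semitones to B1; fretting 2 more gives E1 + 7 + 2 = E1 + 9 semitones = C#2.
(Also written Db.)

C#2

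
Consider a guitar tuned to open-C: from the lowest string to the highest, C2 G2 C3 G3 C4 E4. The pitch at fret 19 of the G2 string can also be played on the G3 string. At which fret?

7

G2 at fret 19 is G2 + 19 semitones = D4.
The open G3 string is 12 semitones above the open G2, so the same pitch on the G3 string lies at fret 19 − 12 = 7.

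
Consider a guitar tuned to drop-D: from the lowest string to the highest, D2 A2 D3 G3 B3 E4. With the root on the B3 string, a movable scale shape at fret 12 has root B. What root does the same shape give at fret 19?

F♯

Moving from fret 12 to fret 19 shifts the root by 7 semitones.
B up 7 semitones is F♯.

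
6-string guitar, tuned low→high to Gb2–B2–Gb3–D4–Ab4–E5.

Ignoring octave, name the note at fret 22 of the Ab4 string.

The open Ab4 string plus 22 semitones: Ab–A–Bb–B–…–E–F–Gb.
(Equivalently spelled F#.)

Gb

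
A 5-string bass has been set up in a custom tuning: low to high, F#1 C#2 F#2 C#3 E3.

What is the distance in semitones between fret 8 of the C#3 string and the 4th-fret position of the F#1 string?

23 semitones

C#3 at fret 8 → A3 (MIDI 57); F#1 at fret 4 → A#1 (MIDI 34).
57 − 34 = 23, so the two pitches are 23 semitones apart, with A3 the higher.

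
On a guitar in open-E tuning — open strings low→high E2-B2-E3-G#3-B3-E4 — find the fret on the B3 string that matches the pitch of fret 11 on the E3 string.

4

E3 at fret 11 is E3 + 11 semitones = D#4.
The open B3 string is 7 semitones above the open E3, so the same pitch on the B3 string lies at fret 11 − 7 = 4.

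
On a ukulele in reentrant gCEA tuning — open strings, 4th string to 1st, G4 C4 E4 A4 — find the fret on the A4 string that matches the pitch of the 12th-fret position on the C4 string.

3

C4 at fret 12 is C4 + 12 semitones = C5.
The open A4 string is 9 semitones above the open C4, so the same pitch on the A4 string lies at fret 12 − 9 = 3.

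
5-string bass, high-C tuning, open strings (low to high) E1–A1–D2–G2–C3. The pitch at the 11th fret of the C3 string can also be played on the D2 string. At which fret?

21

C3 at fret 11 is C3 + 11 semitones = B3.
The open D2 string is 10 semitones below the open C3, so the same pitch on the D2 string lies at fret 11 + 10 = 21.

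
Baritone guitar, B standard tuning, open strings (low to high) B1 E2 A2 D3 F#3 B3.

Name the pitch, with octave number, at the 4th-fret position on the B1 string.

Each fret is one semitone, so B1 + 4 = D#2.
(Equivalently spelled Eb2.)

D#2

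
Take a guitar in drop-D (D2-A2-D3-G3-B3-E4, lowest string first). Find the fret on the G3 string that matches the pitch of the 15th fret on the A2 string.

Fret 15 on A2 is MIDI 45 + 15 = 60 (C4). On the G3 string (open MIDI 55), that pitch is 60 − 55 = fret 5.

5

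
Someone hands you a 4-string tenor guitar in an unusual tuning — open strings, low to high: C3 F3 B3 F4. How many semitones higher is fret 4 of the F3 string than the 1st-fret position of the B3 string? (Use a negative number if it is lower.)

F3 at fret 4 → A3 (MIDI 57); B3 at fret 1 → C4 (MIDI 60).
57 − 60 = -3, so the two pitches are 3 semitones apart.

-3 semitones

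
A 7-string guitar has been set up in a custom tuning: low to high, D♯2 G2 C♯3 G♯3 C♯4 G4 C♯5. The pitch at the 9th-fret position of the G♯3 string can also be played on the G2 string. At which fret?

G♯3 at fret 9 is G♯3 + 9 semitones = F4.
The open G2 string is 13 semitones below the open G♯3, so the same pitch on the G2 string lies at fret 9 + 13 = 22.

22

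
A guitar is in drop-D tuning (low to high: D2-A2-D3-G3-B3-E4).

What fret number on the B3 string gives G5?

G5 is 20 semitones above the open B3 (B–C–C#–D–…–F–F#–G), so it sits at fret 20.

20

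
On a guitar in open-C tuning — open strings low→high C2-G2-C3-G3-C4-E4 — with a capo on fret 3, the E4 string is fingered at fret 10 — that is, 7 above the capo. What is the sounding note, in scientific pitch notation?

The capo raises the open E4 by 3 semitones to G4; fretting 7 more gives E4 + 3 + 7 = E4 + 10 semitones = D5.

D5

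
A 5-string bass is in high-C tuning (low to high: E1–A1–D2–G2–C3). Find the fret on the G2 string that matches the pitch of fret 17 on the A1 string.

7

Fret 17 on A1 is MIDI 33 + 17 = 50 (D3). On the G2 string (open MIDI 43), that pitch is 50 − 43 = fret 7.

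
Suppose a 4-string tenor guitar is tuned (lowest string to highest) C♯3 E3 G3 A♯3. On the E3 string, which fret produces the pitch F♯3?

2

F♯3 is 2 semitones above the open E3 (E–F–F#), so it sits at fret 2.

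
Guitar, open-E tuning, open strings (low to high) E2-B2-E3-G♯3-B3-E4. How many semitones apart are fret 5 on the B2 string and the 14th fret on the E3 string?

14 semitones

B2 at fret 5 → E3 (MIDI 52); E3 at fret 14 → F♯4 (MIDI 66).
52 − 66 = -14, so the two pitches are 14 semitones apart, with F♯4 the higher.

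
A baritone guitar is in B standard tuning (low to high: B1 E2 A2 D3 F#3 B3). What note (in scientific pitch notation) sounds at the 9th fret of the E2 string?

C#3

The open E2 string plus 9 semitones: E–F–F#–G–G#–A–A#–B–C–C#.
The walk passes from B into C once, so the octave number goes from 2 to 3.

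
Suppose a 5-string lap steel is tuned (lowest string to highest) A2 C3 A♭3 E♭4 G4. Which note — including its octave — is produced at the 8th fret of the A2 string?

F3

Each fret is one semitone, so A2 + 8 = F3.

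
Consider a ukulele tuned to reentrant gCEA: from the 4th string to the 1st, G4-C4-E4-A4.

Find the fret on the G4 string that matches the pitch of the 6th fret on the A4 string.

A4 at fret 6 is A4 + 6 semitones = D♯5.
The open G4 string is 2 semitones below the open A4, so the same pitch on the G4 string lies at fret 6 + 2 = 8.

8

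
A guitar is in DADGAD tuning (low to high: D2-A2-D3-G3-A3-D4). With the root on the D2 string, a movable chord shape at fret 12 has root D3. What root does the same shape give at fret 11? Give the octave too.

Moving from fret 12 to fret 11 shifts the root by -1 semitone.
D3 down 1 semitone is C#3.

C#3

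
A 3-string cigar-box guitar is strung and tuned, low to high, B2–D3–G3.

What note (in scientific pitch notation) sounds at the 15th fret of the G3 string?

The open G3 string plus 15 semitones: G–Ab–A–Bb–…–Ab–A–Bb.
The walk passes from B into C once, so the octave number goes from 3 to 4.
(Equivalently spelled A#4.)

Bb4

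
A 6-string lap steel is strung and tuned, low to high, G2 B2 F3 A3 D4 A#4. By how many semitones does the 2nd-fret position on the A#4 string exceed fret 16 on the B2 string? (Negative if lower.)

9 semitones

A#4 at fret 2 → C5 (MIDI 72); B2 at fret 16 → D#4 (MIDI 63).
72 − 63 = 9, so the two pitches are 9 semitones apart.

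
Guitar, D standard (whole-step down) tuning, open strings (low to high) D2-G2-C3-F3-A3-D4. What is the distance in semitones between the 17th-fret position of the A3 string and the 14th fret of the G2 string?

A3 at fret 17 → D5 (MIDI 74); G2 at fret 14 → A3 (MIDI 57).
74 − 57 = 17, so the two pitches are 17 semitones apart, with D5 the higher.

17 semitones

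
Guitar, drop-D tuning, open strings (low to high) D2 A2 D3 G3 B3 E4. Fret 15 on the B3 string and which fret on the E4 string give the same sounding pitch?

B3 at fret 15 is B3 + 15 semitones = D5.
The open E4 string is 5 semitones above the open B3, so the same pitch on the E4 string lies at fret 15 − 5 = 10.

10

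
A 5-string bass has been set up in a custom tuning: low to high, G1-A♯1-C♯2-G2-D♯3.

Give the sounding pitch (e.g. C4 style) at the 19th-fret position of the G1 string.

D3

Each fret is one semitone, so G1 + 19 = D3.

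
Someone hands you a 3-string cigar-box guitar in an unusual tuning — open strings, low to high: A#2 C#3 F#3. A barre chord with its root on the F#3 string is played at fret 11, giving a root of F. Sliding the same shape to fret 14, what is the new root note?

G#

Moving from fret 11 to fret 14 shifts the root by 3 semitones.
F up 3 semitones is G#.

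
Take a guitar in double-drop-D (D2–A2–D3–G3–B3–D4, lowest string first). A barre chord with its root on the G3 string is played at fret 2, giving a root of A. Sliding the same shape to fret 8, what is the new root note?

D#

Moving from fret 2 to fret 8 shifts the root by 6 semitones.
A up 6 semitones is D#.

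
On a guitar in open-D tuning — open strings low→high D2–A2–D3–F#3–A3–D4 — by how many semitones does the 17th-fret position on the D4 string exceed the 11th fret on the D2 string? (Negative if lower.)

D4 at fret 17 → G5 (MIDI 79); D2 at fret 11 → C#3 (MIDI 49).
79 − 49 = 30, so the two pitches are 30 semitones apart.

30 semitones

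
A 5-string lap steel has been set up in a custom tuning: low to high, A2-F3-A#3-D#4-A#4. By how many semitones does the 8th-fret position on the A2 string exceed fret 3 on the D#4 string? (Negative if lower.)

A2 at fret 8 → F3 (MIDI 53); D#4 at fret 3 → F#4 (MIDI 66).
53 − 66 = -13, so the two pitches are 13 semitones apart.

-13 semitones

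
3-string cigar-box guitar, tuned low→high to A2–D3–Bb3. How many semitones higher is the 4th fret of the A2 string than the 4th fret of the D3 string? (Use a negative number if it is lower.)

A2 at fret 4 → Db3 (MIDI 49); D3 at fret 4 → Gb3 (MIDI 54).
49 − 54 = -5, so the two pitches are 5 semitones apart.

-5 semitones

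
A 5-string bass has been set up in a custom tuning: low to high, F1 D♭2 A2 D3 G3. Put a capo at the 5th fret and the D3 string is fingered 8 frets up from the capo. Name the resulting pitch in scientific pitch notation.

E♭4

The capo raises the open D3 by 5 semitones to G3; fretting 8 more gives D3 + 5 + 8 = D3 + 13 semitones = E♭4.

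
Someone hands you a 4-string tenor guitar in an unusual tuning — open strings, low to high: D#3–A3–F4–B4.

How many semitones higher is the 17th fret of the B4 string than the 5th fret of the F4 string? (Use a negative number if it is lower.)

18 semitones

B4 at fret 17 → E6 (MIDI 88); F4 at fret 5 → A#4 (MIDI 70).
88 − 70 = 18, so the two pitches are 18 semitones apart.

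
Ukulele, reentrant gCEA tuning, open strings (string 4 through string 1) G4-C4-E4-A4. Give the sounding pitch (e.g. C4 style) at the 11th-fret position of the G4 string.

Each fret is one semitone, so G4 + 11 = F#5.
(Equivalently spelled Gb5.)

F#5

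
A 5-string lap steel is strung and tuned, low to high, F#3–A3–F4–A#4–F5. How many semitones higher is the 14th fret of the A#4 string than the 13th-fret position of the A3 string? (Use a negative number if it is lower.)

14 semitones

A#4 at fret 14 → C6 (MIDI 84); A3 at fret 13 → A#4 (MIDI 70).
84 − 70 = 14, so the two pitches are 14 semitones apart.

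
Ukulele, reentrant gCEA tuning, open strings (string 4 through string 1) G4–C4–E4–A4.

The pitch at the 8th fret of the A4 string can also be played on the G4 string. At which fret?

Fret 8 on A4 is MIDI 69 + 8 = 77 (F5). On the G4 string (open MIDI 67), that pitch is 77 − 67 = fret 10.

10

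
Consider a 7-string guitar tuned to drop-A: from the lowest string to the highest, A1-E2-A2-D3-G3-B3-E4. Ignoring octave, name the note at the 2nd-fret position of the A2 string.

B

The open A2 string plus 2 semitones: A–A#–B.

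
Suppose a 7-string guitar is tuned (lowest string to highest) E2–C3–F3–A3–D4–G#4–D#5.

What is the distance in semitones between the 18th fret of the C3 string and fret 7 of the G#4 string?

C3 at fret 18 → F#4 (MIDI 66); G#4 at fret 7 → D#5 (MIDI 75).
66 − 75 = -9, so the two pitches are 9 semitones apart, with D#5 the higher.

9 semitones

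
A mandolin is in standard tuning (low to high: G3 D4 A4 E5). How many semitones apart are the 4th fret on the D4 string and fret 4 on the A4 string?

D4 at fret 4 → F#4 (MIDI 66); A4 at fret 4 → C#5 (MIDI 73).
66 − 73 = -7, so the two pitches are 7 semitones apart, with C#5 the higher.

7 semitones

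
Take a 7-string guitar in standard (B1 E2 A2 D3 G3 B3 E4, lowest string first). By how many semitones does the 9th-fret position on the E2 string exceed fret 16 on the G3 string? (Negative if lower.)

E2 at fret 9 → C♯3 (MIDI 49); G3 at fret 16 → B4 (MIDI 71).
49 − 71 = -22, so the two pitches are 22 semitones apart.

-22 semitones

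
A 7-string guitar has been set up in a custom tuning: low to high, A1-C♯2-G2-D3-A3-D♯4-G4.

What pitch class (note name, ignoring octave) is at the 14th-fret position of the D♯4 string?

Each fret is one semitone, so D♯4 + 14 = F.

F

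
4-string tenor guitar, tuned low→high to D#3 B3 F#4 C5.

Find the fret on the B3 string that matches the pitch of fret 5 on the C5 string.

C5 at fret 5 is C5 + 5 semitones = F5.
The open B3 string is 13 semitones below the open C5, so the same pitch on the B3 string lies at fret 5 + 13 = 18.

18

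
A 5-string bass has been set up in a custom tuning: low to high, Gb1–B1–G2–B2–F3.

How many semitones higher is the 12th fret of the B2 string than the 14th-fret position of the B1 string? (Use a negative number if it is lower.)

B2 at fret 12 → B3 (MIDI 59); B1 at fret 14 → Db3 (MIDI 49).
59 − 49 = 10, so the two pitches are 10 semitones apart.

10 semitones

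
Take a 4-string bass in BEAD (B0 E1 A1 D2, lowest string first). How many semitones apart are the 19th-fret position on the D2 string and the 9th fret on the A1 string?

D2 at fret 19 → A3 (MIDI 57); A1 at fret 9 → F#2 (MIDI 42).
57 − 42 = 15, so the two pitches are 15 semitones apart, with A3 the higher.

15 semitones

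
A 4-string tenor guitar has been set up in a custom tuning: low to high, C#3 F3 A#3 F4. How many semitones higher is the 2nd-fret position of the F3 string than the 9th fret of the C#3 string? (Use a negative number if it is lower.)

F3 at fret 2 → G3 (MIDI 55); C#3 at fret 9 → A#3 (MIDI 58).
55 − 58 = -3, so the two pitches are 3 semitones apart.

-3 semitones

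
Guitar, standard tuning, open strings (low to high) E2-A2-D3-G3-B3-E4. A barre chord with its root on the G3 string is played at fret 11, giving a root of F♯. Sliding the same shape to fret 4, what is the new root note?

B

Moving from fret 11 to fret 4 shifts the root by -7 semitones.
F♯ down 7 semitones is B.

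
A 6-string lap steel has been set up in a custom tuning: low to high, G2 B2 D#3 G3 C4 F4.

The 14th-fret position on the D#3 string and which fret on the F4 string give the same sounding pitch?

D#3 at fret 14 is D#3 + 14 semitones = F4.
The open F4 string is 14 semitones above the open D#3, so the same pitch on the F4 string lies at fret 14 − 14 = 0.

0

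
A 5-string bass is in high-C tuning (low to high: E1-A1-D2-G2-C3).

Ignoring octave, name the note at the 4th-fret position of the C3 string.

Each fret is one semitone, so C3 + 4 = E.

E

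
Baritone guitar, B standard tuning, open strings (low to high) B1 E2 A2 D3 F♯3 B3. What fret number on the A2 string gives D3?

5

D3 is 5 semitones above the open A2 (A–A#–B–C–C#–D), so it sits at fret 5.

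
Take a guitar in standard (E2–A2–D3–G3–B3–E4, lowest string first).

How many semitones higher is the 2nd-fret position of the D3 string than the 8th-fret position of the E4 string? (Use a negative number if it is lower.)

D3 at fret 2 → E3 (MIDI 52); E4 at fret 8 → C5 (MIDI 72).
52 − 72 = -20, so the two pitches are 20 semitones apart.

-20 semitones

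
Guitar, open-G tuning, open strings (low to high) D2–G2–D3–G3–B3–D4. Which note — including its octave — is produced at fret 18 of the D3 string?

G#4

Each fret is one semitone, so D3 + 18 = G#4.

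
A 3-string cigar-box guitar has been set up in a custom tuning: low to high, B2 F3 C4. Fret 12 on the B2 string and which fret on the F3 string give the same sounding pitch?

6

B2 at fret 12 is B2 + 12 semitones = B3.
The open F3 string is 6 semitones above the open B2, so the same pitch on the F3 string lies at fret 12 − 6 = 6.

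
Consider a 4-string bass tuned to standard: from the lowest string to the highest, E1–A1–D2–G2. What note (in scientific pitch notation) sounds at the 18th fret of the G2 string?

C#4

Each fret is one semitone, so G2 + 18 = C#4.
(Equivalently spelled Db4.)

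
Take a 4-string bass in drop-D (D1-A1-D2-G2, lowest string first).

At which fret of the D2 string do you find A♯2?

8

A♯2 is 8 semitones above the open D2 (D–D#–E–F–F#–G–G#–A–A#), so it sits at fret 8.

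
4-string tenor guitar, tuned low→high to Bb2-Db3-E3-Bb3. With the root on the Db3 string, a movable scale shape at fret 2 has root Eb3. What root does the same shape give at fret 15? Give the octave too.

E4

Moving from fret 2 to fret 15 shifts the root by 13 semitones.
Eb3 up 13 semitones is E4.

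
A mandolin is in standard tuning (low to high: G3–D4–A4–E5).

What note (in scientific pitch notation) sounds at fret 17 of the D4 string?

Each fret is one semitone, so D4 + 17 = G5.

G5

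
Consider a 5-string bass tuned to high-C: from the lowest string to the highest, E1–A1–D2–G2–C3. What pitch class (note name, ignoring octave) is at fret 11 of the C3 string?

B

C3 is MIDI 48. Adding 11 gives 59; 59 mod 12 = 11, i.e. B.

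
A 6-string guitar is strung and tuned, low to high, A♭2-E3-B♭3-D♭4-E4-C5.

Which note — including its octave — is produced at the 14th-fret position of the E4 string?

E4 is MIDI 64. Adding 14 gives 78, which is G♭5.
(Equivalently spelled F♯5.)

G♭5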